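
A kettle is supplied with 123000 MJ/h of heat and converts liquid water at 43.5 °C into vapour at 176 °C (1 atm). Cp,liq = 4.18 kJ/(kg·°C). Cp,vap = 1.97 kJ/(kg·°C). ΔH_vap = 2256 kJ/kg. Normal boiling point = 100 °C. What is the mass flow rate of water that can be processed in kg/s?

Δh = 4.18×(100−43.5) + 2256 + 1.97×(176−100) = 2641.9 kJ/kg
Q = 123000 MJ/h = 34167 kJ/s = 34167 kJ/s
ṁ = Q/Δh = 34167 / 2641.9 = 12.933 kg/s

ṁ = 12.9 kg/s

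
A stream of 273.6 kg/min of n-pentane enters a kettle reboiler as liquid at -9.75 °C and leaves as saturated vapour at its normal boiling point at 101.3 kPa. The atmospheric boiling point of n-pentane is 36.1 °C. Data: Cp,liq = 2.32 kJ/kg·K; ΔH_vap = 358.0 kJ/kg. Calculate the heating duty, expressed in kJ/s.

liquid -9.75→36.1 °C: 106.37 kJ/kg
vaporisation at 36.1 °C: 358 kJ/kg
Δh = 106.37 + 358 = 464.37 kJ/kg
Q = ṁ·Δh = 273.6 kg/min × 464.37 kJ/kg = 127050 kJ/min
|Q| = 2117.5 kW

Q = 2120 kJ/s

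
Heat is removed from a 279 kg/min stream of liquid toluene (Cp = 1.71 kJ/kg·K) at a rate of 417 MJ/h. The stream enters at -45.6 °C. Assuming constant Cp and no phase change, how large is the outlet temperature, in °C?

Q = 417 MJ/h = 6950 kJ/min
ΔT = Q/(ṁ·Cp) = 6950/(279×1.71) = 14.567 K
T_out = -45.6 − 14.567 = -60.167 °C

T_out = -60.2 °C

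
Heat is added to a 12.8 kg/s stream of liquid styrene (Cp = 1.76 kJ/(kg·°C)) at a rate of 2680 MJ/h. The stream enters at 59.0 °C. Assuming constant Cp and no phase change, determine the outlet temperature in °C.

T_out = 92.0 °C

Q = 2680 MJ/h = 744.44 kJ/s
ΔT = Q/(ṁ·Cp) = 744.44/(12.8×1.76) = 33.045 K
T_out = 59.0 + 33.045 = 92.045 °C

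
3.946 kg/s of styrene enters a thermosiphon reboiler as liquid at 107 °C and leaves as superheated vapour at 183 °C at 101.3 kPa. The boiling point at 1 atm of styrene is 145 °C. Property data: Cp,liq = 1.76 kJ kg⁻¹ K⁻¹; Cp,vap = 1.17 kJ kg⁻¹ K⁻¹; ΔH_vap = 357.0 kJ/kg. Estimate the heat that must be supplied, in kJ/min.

liquid 107→145 °C: 66.88 kJ/kg
vaporisation at 145 °C: 357 kJ/kg
vapour 145→183 °C: 44.46 kJ/kg
Δh = 66.88 + 357 + 44.46 = 468.34 kJ/kg
Q = ṁ·Δh = 3.946 kg/s × 468.34 kJ/kg = 1848.1 kJ/s
|Q| = 1848.1 kW = 110880 kJ/min

Q = 111000 kJ/min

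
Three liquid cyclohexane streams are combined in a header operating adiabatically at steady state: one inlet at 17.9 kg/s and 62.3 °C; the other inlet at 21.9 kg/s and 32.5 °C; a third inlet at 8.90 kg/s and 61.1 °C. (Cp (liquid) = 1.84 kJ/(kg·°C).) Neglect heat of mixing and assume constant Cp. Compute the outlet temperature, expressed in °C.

T_out = 48.7 °C

Energy balance with Q = 0: Σ ṁᵢCp,ᵢ(T_out − Tᵢ) = 0
T_out = Σ ṁᵢCp,ᵢTᵢ / Σ ṁᵢCp,ᵢ
      = 4362.1 / 89.608 = 48.68 °C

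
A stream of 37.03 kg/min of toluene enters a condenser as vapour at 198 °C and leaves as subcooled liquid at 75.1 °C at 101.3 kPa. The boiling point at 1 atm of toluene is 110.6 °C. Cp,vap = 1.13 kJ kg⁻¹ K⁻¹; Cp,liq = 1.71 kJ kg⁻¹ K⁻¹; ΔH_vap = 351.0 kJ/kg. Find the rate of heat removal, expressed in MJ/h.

vapour 198→110.6 °C: -98.762 kJ/kg
condensation at 110.6 °C: -351 kJ/kg
liquid 110.6→75.1 °C: -60.705 kJ/kg
Δh = -98.762 + -351 + -60.705 = -510.47 kJ/kg
Q = ṁ·Δh = 37.03 kg/min × -510.47 kJ/kg = -18903 kJ/min
|Q| = 315.04 kW = 1134.2 MJ/h

Q_c = 1130 MJ/h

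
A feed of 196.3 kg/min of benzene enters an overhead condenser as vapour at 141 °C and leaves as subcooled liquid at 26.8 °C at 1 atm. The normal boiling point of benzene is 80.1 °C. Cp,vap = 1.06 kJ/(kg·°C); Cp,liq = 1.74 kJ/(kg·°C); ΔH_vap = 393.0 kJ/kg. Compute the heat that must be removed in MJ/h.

Q_c = 6480 MJ/h

vapour 141→80.1 °C: -64.554 kJ/kg
condensation at 80.1 °C: -393 kJ/kg
liquid 80.1→26.8 °C: -92.742 kJ/kg
Δh = -64.554 + -393 + -92.742 = -550.3 kJ/kg
Q = ṁ·Δh = 196.3 kg/min × -550.3 kJ/kg = -108020 kJ/min
|Q| = 1800.4 kW = 6481.4 MJ/h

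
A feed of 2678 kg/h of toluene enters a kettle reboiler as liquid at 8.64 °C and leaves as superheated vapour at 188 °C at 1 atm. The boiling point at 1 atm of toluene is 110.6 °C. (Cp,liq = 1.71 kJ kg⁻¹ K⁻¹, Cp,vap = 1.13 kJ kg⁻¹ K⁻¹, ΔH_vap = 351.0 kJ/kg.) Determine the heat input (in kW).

liquid 8.64→110.6 °C: 174.35 kJ/kg
vaporisation at 110.6 °C: 351 kJ/kg
vapour 110.6→188 °C: 87.462 kJ/kg
Δh = 174.35 + 351 + 87.462 = 612.81 kJ/kg
Q = ṁ·Δh = 2678 kg/h × 612.81 kJ/kg = 1.6411e+06 kJ/h
|Q| = 455.87 kW

Q = 456 kW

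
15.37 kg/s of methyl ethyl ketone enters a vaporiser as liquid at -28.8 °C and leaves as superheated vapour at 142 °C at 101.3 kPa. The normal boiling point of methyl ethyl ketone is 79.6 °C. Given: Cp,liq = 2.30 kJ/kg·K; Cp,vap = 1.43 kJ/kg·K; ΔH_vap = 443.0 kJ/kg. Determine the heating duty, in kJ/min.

liquid -28.8→79.6 °C: 249.32 kJ/kg
vaporisation at 79.6 °C: 443 kJ/kg
vapour 79.6→142 °C: 89.232 kJ/kg
Δh = 249.32 + 443 + 89.232 = 781.55 kJ/kg
Q = ṁ·Δh = 15.37 kg/s × 781.55 kJ/kg = 12012 kJ/s
|Q| = 12012 kW = 720750 kJ/min

Q = 721000 kJ/min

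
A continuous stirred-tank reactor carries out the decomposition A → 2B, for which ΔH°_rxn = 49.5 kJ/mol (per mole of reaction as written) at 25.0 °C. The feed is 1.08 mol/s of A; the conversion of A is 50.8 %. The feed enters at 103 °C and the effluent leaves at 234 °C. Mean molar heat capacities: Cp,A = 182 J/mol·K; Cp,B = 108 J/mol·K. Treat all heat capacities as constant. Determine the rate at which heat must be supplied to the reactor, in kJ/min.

Extent of reaction ξ = 0.508 × 1.08 = 0.54864 mol/s
Reaction term: ξ·ΔH°_rxn = 0.54864 × 49.5 = 27.158 kJ/s
Sensible, feed 103→25 °C: -15.332 kJ/s
Outlet flows (mol/s): A 0.53136, B 1.0973
Sensible, products 25→234 °C: 44.98 kJ/s
Q = ΔH = 56.806 kJ/s = 56.806 kW
Heat supplied = 3408.3 kJ/min

Q_in = 3410 kJ/min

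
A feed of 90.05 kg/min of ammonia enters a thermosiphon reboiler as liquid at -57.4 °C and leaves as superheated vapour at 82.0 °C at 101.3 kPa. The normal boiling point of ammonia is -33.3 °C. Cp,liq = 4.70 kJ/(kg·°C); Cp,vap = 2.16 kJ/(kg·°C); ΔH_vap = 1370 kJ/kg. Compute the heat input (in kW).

liquid -57.4→-33.3 °C: 113.27 kJ/kg
vaporisation at -33.3 °C: 1370 kJ/kg
vapour -33.3→82.0 °C: 249.05 kJ/kg
Δh = 113.27 + 1370 + 249.05 = 1732.3 kJ/kg
Q = ṁ·Δh = 90.05 kg/min × 1732.3 kJ/kg = 156000 kJ/min
|Q| = 2599.9 kW

Q = 2600 kW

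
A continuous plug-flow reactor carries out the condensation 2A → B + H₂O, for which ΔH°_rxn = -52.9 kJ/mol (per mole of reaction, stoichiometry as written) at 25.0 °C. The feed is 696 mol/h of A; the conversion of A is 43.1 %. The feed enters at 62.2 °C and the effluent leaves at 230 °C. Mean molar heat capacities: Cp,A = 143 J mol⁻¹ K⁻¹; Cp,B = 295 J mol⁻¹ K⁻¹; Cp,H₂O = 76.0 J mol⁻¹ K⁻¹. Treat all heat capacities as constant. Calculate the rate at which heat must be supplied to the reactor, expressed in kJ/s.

Q_in = 3.16 kJ/s

Extent of reaction ξ = 0.431 × 696 / 2 = 149.99 mol/h
Reaction term: ξ·ΔH°_rxn = 149.99 × -52.9 = -7934.4 kJ/h
Sensible, feed 62.2→25 °C: -3702.4 kJ/h
Outlet flows (mol/h): A 396.02, B 149.99, H₂O 149.99
Sensible, products 25→230 °C: 23017 kJ/h
Q = ΔH = 11380 kJ/h = 3.1611 kW
Heat supplied = 3.1611 kJ/s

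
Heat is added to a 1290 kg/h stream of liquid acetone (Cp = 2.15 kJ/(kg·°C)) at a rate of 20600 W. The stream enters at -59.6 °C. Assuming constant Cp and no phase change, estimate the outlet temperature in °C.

Q = 20600 W = 74160 kJ/h
ΔT = Q/(ṁ·Cp) = 74160/(1290×2.15) = 26.739 K
T_out = -59.6 + 26.739 = -32.861 °C

T_out = -32.9 °C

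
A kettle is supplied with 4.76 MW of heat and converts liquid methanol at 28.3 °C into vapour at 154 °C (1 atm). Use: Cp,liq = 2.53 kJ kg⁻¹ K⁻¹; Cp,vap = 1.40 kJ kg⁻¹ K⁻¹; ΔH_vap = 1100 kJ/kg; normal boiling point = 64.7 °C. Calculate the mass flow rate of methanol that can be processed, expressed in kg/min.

ṁ = 217 kg/min

Δh = 2.53×(64.7−28.3) + 1100 + 1.40×(154−64.7) = 1317.1 kJ/kg
Q = 4.76 MW = 4760 kJ/s = 285600 kJ/min
ṁ = Q/Δh = 285600 / 1317.1 = 216.84 kg/min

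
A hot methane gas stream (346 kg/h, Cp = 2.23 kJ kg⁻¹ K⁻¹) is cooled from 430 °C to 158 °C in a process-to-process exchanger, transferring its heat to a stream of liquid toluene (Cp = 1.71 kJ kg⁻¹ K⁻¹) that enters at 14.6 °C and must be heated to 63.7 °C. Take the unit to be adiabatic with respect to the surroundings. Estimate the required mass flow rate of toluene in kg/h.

ṁ_c = 2500 kg/h

Heat released by hot stream: Q = 346 × 2.23 × (430 − 158) = 209870 kJ/h
Energy balance on cold side (adiabatic exchanger): Q = ṁ_c·Cp_c·(T_c,out − T_c,in)
ṁ_c = 209870 / [1.71 × (63.7 − 14.6)] = 2499.6 kg/h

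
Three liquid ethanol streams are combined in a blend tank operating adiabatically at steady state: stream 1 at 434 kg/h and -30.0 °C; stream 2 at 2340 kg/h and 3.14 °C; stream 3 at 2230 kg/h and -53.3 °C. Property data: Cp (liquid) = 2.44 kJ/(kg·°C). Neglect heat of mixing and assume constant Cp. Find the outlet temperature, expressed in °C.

Energy balance with Q = 0: Σ ṁᵢCp,ᵢ(T_out − Tᵢ) = 0
T_out = Σ ṁᵢCp,ᵢTᵢ / Σ ṁᵢCp,ᵢ
      = -303860 / 12210 = -24.886 °C

T_out = -24.9 °C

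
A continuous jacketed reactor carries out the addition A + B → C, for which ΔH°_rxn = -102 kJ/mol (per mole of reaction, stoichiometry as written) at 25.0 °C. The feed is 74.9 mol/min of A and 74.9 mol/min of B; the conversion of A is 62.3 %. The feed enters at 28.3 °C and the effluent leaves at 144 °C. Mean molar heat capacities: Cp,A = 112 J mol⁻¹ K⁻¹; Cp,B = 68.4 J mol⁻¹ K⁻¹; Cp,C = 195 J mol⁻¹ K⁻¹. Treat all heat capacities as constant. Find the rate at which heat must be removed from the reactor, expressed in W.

Extent of reaction ξ = 0.623 × 74.9 = 46.663 mol/min
Reaction term: ξ·ΔH°_rxn = 46.663 × -102 = -4759.6 kJ/min
Sensible, feed 28.3→25 °C: -44.589 kJ/min
Outlet flows (mol/min): A 28.237, B 28.237, C 46.663
Sensible, products 25→144 °C: 1689 kJ/min
Q = ΔH = -3115.2 kJ/min = -51.92 kW
Heat removed = 51920 W

Q_out = 51900 W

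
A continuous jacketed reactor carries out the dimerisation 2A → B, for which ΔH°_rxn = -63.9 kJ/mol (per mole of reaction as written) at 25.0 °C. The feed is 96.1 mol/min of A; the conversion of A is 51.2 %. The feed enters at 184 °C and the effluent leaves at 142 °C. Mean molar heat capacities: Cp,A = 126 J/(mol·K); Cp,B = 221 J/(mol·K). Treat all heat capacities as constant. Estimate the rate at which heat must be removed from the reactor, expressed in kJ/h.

Q_out = 130000 kJ/h

Extent of reaction ξ = 0.512 × 96.1 / 2 = 24.602 mol/min
Reaction term: ξ·ΔH°_rxn = 24.602 × -63.9 = -1572 kJ/min
Sensible, feed 184→25 °C: -1925.3 kJ/min
Outlet flows (mol/min): A 46.897, B 24.602
Sensible, products 25→142 °C: 1327.5 kJ/min
Q = ΔH = -2169.8 kJ/min = -36.164 kW
Heat removed = 130190 kJ/h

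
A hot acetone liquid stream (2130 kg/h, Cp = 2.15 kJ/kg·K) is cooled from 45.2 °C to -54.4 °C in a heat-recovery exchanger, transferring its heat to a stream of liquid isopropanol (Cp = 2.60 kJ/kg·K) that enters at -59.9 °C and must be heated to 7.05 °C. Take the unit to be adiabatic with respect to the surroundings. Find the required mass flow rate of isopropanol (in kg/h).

ṁ_c = 2620 kg/h

Heat released by hot stream: Q = 2130 × 2.15 × (45.2 − -54.4) = 456120 kJ/h
Energy balance on cold side (adiabatic exchanger): Q = ṁ_c·Cp_c·(T_c,out − T_c,in)
ṁ_c = 456120 / [2.60 × (7.05 − -59.9)] = 2620.3 kg/h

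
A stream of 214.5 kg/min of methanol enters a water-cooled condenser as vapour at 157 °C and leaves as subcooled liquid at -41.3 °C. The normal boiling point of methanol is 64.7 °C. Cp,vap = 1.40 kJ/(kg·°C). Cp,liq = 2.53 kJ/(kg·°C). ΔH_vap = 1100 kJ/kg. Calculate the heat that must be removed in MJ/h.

Q_c = 19300 MJ/h

vapour 157→64.7 °C: -129.22 kJ/kg
condensation at 64.7 °C: -1100 kJ/kg
liquid 64.7→-41.3 °C: -268.18 kJ/kg
Δh = -129.22 + -1100 + -268.18 = -1497.4 kJ/kg
Q = ṁ·Δh = 214.5 kg/min × -1497.4 kJ/kg = -321190 kJ/min
|Q| = 5353.2 kW = 19272 MJ/h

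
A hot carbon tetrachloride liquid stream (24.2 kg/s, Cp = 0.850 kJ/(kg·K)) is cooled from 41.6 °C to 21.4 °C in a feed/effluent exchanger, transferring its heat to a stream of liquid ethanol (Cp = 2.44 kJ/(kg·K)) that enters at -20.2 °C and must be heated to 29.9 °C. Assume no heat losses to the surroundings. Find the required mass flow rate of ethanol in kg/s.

ṁ_c = 3.40 kg/s

Heat released by hot stream: Q = 24.2 × 0.850 × (41.6 − 21.4) = 415.51 kJ/s
Energy balance on cold side (adiabatic exchanger): Q = ṁ_c·Cp_c·(T_c,out − T_c,in)
ṁ_c = 415.51 / [2.44 × (29.9 − -20.2)] = 3.3991 kg/s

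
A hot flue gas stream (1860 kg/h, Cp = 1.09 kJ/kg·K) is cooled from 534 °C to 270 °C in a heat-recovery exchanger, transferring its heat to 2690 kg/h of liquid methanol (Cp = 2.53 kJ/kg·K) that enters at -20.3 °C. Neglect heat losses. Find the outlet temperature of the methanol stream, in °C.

T_c,out = 58.3 °C

Heat released by hot stream: Q = 1860 × 1.09 × (534 − 270) = 535230 kJ/h
Energy balance on cold side (adiabatic exchanger): Q = ṁ_c·Cp_c·(T_c,out − T_c,in)
T_c,out = -20.3 + 535230/(2690 × 2.53) = 58.345 °C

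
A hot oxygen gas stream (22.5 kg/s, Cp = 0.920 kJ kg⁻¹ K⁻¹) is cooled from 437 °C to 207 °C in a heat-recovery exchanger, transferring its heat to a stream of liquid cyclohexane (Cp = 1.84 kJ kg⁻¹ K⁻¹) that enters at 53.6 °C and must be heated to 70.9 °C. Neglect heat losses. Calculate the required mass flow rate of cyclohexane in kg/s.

Heat released by hot stream: Q = 22.5 × 0.920 × (437 − 207) = 4761 kJ/s
Energy balance on cold side (adiabatic exchanger): Q = ṁ_c·Cp_c·(T_c,out − T_c,in)
ṁ_c = 4761 / [1.84 × (70.9 − 53.6)] = 149.57 kg/s

ṁ_c = 150 kg/s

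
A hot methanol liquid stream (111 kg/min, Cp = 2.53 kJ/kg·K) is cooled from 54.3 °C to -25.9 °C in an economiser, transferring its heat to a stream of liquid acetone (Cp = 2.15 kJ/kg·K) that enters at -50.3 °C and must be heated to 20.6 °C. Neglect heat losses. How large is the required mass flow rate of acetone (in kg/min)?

Heat released by hot stream: Q = 111 × 2.53 × (54.3 − -25.9) = 22523 kJ/min
Energy balance on cold side (adiabatic exchanger): Q = ṁ_c·Cp_c·(T_c,out − T_c,in)
ṁ_c = 22523 / [2.15 × (20.6 − -50.3)] = 147.75 kg/min

ṁ_c = 148 kg/min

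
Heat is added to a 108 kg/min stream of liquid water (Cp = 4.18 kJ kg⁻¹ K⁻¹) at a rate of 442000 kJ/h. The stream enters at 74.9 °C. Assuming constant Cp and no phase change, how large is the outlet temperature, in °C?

T_out = 91.2 °C

Q = 442000 kJ/h = 7366.7 kJ/min
ΔT = Q/(ṁ·Cp) = 7366.7/(108×4.18) = 16.318 K
T_out = 74.9 + 16.318 = 91.218 °C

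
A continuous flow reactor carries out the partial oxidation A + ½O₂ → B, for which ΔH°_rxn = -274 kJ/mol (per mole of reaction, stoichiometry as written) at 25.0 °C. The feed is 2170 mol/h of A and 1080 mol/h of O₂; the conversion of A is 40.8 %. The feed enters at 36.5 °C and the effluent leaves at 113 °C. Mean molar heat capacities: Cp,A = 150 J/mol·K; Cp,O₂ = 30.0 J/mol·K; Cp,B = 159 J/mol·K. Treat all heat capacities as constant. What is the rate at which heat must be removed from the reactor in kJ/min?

Q_out = 3590 kJ/min

Extent of reaction ξ = 0.408 × 2170 = 885.36 mol/h
Reaction term: ξ·ΔH°_rxn = 885.36 × -274 = -242590 kJ/h
Sensible, feed 36.5→25 °C: -4115.9 kJ/h
Outlet flows (mol/h): A 1284.6, O₂ 637.32, B 885.36
Sensible, products 25→113 °C: 31028 kJ/h
Q = ΔH = -215680 kJ/h = -59.91 kW
Heat removed = 3594.6 kJ/min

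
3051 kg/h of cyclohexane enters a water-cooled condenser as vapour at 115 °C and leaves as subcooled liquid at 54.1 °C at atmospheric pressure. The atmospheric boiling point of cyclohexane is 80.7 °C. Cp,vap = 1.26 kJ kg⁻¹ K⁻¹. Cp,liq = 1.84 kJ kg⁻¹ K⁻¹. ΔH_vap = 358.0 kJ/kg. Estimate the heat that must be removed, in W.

Q_c = 382000 W

vapour 115→80.7 °C: -43.218 kJ/kg
condensation at 80.7 °C: -358 kJ/kg
liquid 80.7→54.1 °C: -48.944 kJ/kg
Δh = -43.218 + -358 + -48.944 = -450.16 kJ/kg
Q = ṁ·Δh = 3051 kg/h × -450.16 kJ/kg = -1.3734e+06 kJ/h
|Q| = 381.51 kW = 381510 W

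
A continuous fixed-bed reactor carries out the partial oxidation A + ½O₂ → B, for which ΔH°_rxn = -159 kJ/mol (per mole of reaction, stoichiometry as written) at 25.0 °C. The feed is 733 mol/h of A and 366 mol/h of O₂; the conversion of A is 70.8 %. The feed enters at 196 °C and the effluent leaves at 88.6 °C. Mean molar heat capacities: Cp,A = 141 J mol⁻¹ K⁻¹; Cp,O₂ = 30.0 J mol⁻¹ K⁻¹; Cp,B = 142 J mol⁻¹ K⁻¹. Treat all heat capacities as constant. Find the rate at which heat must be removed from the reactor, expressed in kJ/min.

Extent of reaction ξ = 0.708 × 733 = 518.96 mol/h
Reaction term: ξ·ΔH°_rxn = 518.96 × -159 = -82515 kJ/h
Sensible, feed 196→25 °C: -19551 kJ/h
Outlet flows (mol/h): A 214.04, O₂ 106.52, B 518.96
Sensible, products 25→88.6 °C: 6809.5 kJ/h
Q = ΔH = -95257 kJ/h = -26.46 kW
Heat removed = 1587.6 kJ/min

Q_out = 1590 kJ/min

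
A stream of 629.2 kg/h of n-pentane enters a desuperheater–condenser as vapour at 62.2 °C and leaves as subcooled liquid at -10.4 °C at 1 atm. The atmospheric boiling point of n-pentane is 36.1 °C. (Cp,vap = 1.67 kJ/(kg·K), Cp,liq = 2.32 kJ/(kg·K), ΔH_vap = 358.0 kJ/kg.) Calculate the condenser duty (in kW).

vapour 62.2→36.1 °C: -43.587 kJ/kg
condensation at 36.1 °C: -358 kJ/kg
liquid 36.1→-10.4 °C: -107.88 kJ/kg
Δh = -43.587 + -358 + -107.88 = -509.47 kJ/kg
Q = ṁ·Δh = 629.2 kg/h × -509.47 kJ/kg = -320560 kJ/h
|Q| = 89.044 kW

Q_c = 89.0 kW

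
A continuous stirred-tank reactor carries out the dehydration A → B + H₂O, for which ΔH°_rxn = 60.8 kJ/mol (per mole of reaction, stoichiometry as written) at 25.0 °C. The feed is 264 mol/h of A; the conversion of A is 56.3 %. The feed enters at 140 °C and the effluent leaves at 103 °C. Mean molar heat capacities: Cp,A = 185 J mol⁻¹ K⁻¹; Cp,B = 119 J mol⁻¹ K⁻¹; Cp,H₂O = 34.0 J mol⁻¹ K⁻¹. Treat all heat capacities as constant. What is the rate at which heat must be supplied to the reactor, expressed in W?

Extent of reaction ξ = 0.563 × 264 = 148.63 mol/h
Reaction term: ξ·ΔH°_rxn = 148.63 × 60.8 = 9036.8 kJ/h
Sensible, feed 140→25 °C: -5616.6 kJ/h
Outlet flows (mol/h): A 115.37, B 148.63, H₂O 148.63
Sensible, products 25→103 °C: 3438.5 kJ/h
Q = ΔH = 6858.8 kJ/h = 1.9052 kW
Heat supplied = 1905.2 W

Q_in = 1910 W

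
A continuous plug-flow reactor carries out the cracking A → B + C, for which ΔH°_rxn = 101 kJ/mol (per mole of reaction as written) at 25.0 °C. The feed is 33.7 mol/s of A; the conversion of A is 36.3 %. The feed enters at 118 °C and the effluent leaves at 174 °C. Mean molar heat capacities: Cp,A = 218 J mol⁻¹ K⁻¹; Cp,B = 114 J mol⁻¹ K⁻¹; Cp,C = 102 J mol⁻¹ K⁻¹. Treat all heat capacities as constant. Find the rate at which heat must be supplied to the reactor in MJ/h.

Q_in = 5920 MJ/h

Extent of reaction ξ = 0.363 × 33.7 = 12.233 mol/s
Reaction term: ξ·ΔH°_rxn = 12.233 × 101 = 1235.5 kJ/s
Sensible, feed 118→25 °C: -683.23 kJ/s
Outlet flows (mol/s): A 21.467, B 12.233, C 12.233
Sensible, products 25→174 °C: 1091 kJ/s
Q = ΔH = 1643.3 kJ/s = 1643.3 kW
Heat supplied = 5915.9 MJ/h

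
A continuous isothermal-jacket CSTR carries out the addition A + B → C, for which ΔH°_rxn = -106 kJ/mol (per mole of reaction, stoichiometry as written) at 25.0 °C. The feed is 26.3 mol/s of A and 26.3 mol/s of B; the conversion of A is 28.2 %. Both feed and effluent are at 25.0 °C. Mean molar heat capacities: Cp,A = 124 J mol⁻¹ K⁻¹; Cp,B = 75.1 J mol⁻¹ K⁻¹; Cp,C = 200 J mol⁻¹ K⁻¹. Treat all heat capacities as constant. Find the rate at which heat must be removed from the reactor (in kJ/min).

Q_out = 47200 kJ/min

Extent of reaction ξ = 0.282 × 26.3 = 7.4166 mol/s
Reaction term: ξ·ΔH°_rxn = 7.4166 × -106 = -786.16 kJ/s
Q = ΔH = -786.16 kJ/s = -786.16 kW
Heat removed = 47170 kJ/min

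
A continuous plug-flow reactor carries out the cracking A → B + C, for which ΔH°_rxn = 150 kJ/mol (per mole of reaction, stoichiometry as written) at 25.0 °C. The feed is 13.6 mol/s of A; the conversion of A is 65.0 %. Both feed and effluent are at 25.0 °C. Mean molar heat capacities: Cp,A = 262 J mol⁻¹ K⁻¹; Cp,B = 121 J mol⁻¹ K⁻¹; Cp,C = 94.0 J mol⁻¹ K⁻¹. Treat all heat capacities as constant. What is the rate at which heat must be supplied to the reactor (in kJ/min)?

Extent of reaction ξ = 0.650 × 13.6 = 8.84 mol/s
Reaction term: ξ·ΔH°_rxn = 8.84 × 150 = 1326 kJ/s
Q = ΔH = 1326 kJ/s = 1326 kW
Heat supplied = 79560 kJ/min

Q_in = 79600 kJ/min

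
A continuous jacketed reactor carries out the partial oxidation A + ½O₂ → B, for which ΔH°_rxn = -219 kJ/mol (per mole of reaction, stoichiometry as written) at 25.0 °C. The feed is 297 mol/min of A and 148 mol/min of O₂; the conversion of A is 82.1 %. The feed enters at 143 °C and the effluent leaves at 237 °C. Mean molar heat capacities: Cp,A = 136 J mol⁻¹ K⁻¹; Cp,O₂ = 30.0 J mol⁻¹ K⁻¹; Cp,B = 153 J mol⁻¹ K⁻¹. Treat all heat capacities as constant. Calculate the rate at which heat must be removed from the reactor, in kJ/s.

Extent of reaction ξ = 0.821 × 297 = 243.84 mol/min
Reaction term: ξ·ΔH°_rxn = 243.84 × -219 = -53400 kJ/min
Sensible, feed 143→25 °C: -5290.2 kJ/min
Outlet flows (mol/min): A 53.163, O₂ 26.082, B 243.84
Sensible, products 25→237 °C: 9607.8 kJ/min
Q = ΔH = -49083 kJ/min = -818.05 kW
Heat removed = 818.05 kJ/s

Q_out = 818 kJ/s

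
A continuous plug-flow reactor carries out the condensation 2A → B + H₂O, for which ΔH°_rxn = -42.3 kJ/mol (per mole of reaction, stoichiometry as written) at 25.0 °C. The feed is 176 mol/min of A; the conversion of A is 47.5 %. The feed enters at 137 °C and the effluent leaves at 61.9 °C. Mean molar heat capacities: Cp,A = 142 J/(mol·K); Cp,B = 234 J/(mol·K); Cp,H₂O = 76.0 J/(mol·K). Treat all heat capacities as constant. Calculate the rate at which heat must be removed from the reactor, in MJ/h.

Extent of reaction ξ = 0.475 × 176 / 2 = 41.8 mol/min
Reaction term: ξ·ΔH°_rxn = 41.8 × -42.3 = -1768.1 kJ/min
Sensible, feed 137→25 °C: -2799.1 kJ/min
Outlet flows (mol/min): A 92.4, B 41.8, H₂O 41.8
Sensible, products 25→61.9 °C: 962.31 kJ/min
Q = ΔH = -3604.9 kJ/min = -60.082 kW
Heat removed = 216.3 MJ/h

Q_out = 216 MJ/h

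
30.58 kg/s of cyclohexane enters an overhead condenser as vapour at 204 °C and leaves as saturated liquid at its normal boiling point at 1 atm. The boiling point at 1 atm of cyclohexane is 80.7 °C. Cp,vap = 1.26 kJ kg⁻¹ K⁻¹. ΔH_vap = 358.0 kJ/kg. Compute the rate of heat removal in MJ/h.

Q_c = 56500 MJ/h

vapour 204→80.7 °C: -155.36 kJ/kg
condensation at 80.7 °C: -358 kJ/kg
Δh = -155.36 + -358 = -513.36 kJ/kg
Q = ṁ·Δh = 30.58 kg/s × -513.36 kJ/kg = -15698 kJ/s
|Q| = 15698 kW = 56515 MJ/h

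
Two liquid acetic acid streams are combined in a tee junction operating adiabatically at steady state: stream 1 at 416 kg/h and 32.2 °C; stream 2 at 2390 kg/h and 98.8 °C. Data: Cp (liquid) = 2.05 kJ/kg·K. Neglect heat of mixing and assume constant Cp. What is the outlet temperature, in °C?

T_out = 88.9 °C

Adiabatic, steady state ⇒ Σ ṁᵢCp,ᵢ(T_out − Tᵢ) = 0
T_out = Σ ṁᵢCp,ᵢTᵢ / Σ ṁᵢCp,ᵢ
      = 511530 / 5752.3 = 88.926 °C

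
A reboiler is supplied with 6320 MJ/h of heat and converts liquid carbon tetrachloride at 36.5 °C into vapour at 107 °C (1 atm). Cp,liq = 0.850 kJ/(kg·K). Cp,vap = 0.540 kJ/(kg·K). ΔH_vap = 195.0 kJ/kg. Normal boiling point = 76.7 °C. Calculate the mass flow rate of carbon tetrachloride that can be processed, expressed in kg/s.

ṁ = 7.15 kg/s

Δh = 0.850×(76.7−36.5) + 195.0 + 0.540×(107−76.7) = 245.53 kJ/kg
Q = 6320 MJ/h = 1755.6 kJ/s = 1755.6 kJ/s
ṁ = Q/Δh = 1755.6 / 245.53 = 7.15 kg/s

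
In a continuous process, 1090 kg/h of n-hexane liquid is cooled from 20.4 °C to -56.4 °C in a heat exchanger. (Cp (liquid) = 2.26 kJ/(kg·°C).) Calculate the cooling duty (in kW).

Q = ṁ·Cp·ΔT = 1090 × 2.26 × (-56.4 − 20.4) = -189190 kJ/h
Converting: 189190 / 3600 s = 52.553 kW

Q_c = 52.6 kW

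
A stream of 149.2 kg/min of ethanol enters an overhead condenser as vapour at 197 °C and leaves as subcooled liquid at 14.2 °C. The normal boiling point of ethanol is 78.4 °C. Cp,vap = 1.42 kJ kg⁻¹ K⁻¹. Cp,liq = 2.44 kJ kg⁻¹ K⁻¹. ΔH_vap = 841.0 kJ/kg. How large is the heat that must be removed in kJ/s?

Q_c = 2900 kJ/s

vapour 197→78.4 °C: -168.41 kJ/kg
condensation at 78.4 °C: -841 kJ/kg
liquid 78.4→14.2 °C: -156.65 kJ/kg
Δh = -168.41 + -841 + -156.65 = -1166.1 kJ/kg
Q = ṁ·Δh = 149.2 kg/min × -1166.1 kJ/kg = -173980 kJ/min
|Q| = 2899.6 kW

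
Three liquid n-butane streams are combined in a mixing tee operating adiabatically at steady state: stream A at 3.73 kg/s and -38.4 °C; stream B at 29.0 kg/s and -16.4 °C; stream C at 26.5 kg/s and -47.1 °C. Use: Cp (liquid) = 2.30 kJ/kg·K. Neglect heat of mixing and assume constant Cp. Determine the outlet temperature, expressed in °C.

T_out = -31.5 °C

Energy balance with Q = 0: Σ ṁᵢCp,ᵢ(T_out − Tᵢ) = 0
Σ ṁᵢCp,ᵢTᵢ = 3.73×2.30×-38.4 + 29.0×2.30×-16.4 + 26.5×2.30×-47.1 = -4294.1
Σ ṁᵢCp,ᵢ = 3.73×2.30 + 29.0×2.30 + 26.5×2.30 = 136.23
T_out = -4294.1 / 136.23 = -31.521 °C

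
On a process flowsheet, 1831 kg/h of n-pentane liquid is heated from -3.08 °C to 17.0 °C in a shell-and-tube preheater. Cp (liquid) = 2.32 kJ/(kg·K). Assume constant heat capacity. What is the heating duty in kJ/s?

Q = 23.7 kJ/s

Q = ṁ·Cp·ΔT = 1831 × 2.32 × (17.0 − -3.08) = 85298 kJ/h
Converting: 85298 / 3600 s = 23.694 kW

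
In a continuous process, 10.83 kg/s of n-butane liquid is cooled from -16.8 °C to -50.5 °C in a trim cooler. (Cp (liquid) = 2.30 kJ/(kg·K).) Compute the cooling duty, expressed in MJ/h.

Q_c = 3020 MJ/h

Q = ṁ·Cp·ΔT = 10.83 × 2.30 × (-50.5 − -16.8) = -839.43 kJ/s
Cooling duty = 3022 MJ/h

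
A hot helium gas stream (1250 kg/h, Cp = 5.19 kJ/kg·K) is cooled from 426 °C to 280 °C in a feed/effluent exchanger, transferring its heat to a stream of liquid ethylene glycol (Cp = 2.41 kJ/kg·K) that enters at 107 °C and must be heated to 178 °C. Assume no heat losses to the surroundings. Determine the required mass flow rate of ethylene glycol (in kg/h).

ṁ_c = 5540 kg/h

Heat released by hot stream: Q = 1250 × 5.19 × (426 − 280) = 947180 kJ/h
Energy balance on cold side (adiabatic exchanger): Q = ṁ_c·Cp_c·(T_c,out − T_c,in)
ṁ_c = 947180 / [2.41 × (178 − 107)] = 5535.5 kg/h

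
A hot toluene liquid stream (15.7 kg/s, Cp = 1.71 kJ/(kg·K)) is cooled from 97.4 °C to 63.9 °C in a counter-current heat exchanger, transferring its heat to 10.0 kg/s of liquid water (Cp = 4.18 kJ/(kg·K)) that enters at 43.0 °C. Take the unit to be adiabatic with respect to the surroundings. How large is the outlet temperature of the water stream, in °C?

T_c,out = 64.5 °C

Heat released by hot stream: Q = 15.7 × 1.71 × (97.4 − 63.9) = 899.37 kJ/s
Energy balance on cold side (adiabatic exchanger): Q = ṁ_c·Cp_c·(T_c,out − T_c,in)
T_c,out = 43.0 + 899.37/(10.0 × 4.18) = 64.516 °C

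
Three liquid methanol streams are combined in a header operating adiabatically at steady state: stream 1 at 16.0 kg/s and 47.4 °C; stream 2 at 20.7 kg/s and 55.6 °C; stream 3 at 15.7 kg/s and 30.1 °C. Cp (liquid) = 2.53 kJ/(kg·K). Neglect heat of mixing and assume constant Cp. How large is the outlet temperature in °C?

T_out = 45.5 °C

Adiabatic, steady state ⇒ Σ ṁᵢCp,ᵢ(T_out − Tᵢ) = 0
T_out = Σ ṁᵢCp,ᵢTᵢ / Σ ṁᵢCp,ᵢ
      = 6026.2 / 132.57 = 45.456 °C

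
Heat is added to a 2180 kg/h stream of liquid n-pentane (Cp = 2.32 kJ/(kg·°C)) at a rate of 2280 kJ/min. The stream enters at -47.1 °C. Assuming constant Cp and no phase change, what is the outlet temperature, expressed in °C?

T_out = -20.1 °C

Q = 2280 kJ/min = 136800 kJ/h
ΔT = Q/(ṁ·Cp) = 136800/(2180×2.32) = 27.048 K
T_out = -47.1 + 27.048 = -20.052 °C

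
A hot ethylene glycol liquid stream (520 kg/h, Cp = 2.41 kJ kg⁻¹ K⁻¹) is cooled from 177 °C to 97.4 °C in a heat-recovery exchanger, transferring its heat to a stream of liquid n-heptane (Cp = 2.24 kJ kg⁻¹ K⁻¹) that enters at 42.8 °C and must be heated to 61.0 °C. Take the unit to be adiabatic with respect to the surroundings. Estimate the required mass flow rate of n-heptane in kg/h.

Heat released by hot stream: Q = 520 × 2.41 × (177 − 97.4) = 99755 kJ/h
Energy balance on cold side (adiabatic exchanger): Q = ṁ_c·Cp_c·(T_c,out − T_c,in)
ṁ_c = 99755 / [2.24 × (61.0 − 42.8)] = 2446.9 kg/h

ṁ_c = 2450 kg/h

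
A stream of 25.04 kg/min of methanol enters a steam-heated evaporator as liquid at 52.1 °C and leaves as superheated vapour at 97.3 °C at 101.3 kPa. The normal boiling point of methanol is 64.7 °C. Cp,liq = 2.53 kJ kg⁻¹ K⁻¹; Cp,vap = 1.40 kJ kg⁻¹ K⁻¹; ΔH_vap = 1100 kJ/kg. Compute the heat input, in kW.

Q = 491 kW

liquid 52.1→64.7 °C: 31.878 kJ/kg
vaporisation at 64.7 °C: 1100 kJ/kg
vapour 64.7→97.3 °C: 45.64 kJ/kg
Δh = 31.878 + 1100 + 45.64 = 1177.5 kJ/kg
Q = ṁ·Δh = 25.04 kg/min × 1177.5 kJ/kg = 29485 kJ/min
|Q| = 491.42 kW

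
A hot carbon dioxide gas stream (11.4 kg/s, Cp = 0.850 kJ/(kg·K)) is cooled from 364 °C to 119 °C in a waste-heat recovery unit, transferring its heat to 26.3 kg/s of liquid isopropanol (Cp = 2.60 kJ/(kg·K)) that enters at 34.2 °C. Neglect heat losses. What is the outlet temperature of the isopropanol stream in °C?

T_c,out = 68.9 °C

Heat released by hot stream: Q = 11.4 × 0.850 × (364 − 119) = 2374 kJ/s
Energy balance on cold side (adiabatic exchanger): Q = ṁ_c·Cp_c·(T_c,out − T_c,in)
T_c,out = 34.2 + 2374/(26.3 × 2.60) = 68.918 °C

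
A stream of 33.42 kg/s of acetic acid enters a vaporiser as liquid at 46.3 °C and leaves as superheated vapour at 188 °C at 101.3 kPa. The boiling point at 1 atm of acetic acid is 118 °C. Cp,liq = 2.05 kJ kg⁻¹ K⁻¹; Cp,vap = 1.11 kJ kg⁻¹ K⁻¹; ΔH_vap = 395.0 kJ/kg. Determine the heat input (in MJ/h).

liquid 46.3→118 °C: 146.98 kJ/kg
vaporisation at 118 °C: 395 kJ/kg
vapour 118→188 °C: 77.7 kJ/kg
Δh = 146.98 + 395 + 77.7 = 619.68 kJ/kg
Q = ṁ·Δh = 33.42 kg/s × 619.68 kJ/kg = 20710 kJ/s
|Q| = 20710 kW = 74556 MJ/h

Q = 74600 MJ/h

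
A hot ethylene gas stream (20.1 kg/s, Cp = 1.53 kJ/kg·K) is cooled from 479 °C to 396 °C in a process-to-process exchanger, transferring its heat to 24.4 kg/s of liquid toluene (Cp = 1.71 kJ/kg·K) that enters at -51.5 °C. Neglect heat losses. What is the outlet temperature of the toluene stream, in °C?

Heat released by hot stream: Q = 20.1 × 1.53 × (479 − 396) = 2552.5 kJ/s
Energy balance on cold side (adiabatic exchanger): Q = ṁ_c·Cp_c·(T_c,out − T_c,in)
T_c,out = -51.5 + 2552.5/(24.4 × 1.71) = 9.6758 °C

T_c,out = 9.68 °C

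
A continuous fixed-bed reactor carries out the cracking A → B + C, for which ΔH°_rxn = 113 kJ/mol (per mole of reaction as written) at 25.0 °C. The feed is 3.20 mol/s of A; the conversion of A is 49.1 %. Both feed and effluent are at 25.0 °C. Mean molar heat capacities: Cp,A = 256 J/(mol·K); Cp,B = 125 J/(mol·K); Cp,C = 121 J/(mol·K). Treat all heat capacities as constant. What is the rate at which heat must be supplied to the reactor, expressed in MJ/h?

Extent of reaction ξ = 0.491 × 3.20 = 1.5712 mol/s
Reaction term: ξ·ΔH°_rxn = 1.5712 × 113 = 177.55 kJ/s
Q = ΔH = 177.55 kJ/s = 177.55 kW
Heat supplied = 639.16 MJ/h

Q_in = 639 MJ/h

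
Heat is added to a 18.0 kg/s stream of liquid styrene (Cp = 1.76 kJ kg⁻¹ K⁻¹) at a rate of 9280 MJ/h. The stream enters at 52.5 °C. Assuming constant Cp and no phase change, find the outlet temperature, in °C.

T_out = 134 °C

Q = 9280 MJ/h = 2577.8 kJ/s
ΔT = Q/(ṁ·Cp) = 2577.8/(18.0×1.76) = 81.369 K
T_out = 52.5 + 81.369 = 133.87 °C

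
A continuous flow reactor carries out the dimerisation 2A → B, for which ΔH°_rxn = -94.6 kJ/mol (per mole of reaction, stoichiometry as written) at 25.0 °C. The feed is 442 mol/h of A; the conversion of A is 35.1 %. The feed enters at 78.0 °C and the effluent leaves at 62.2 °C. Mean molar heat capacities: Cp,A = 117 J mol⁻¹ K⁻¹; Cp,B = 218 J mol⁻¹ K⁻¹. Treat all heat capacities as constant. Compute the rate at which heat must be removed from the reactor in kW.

Q_out = 2.28 kW

Extent of reaction ξ = 0.351 × 442 / 2 = 77.571 mol/h
Reaction term: ξ·ΔH°_rxn = 77.571 × -94.6 = -7338.2 kJ/h
Sensible, feed 78.0→25 °C: -2740.8 kJ/h
Outlet flows (mol/h): A 286.86, B 77.571
Sensible, products 25→62.2 °C: 1877.6 kJ/h
Q = ΔH = -8201.5 kJ/h = -2.2782 kW
Heat removed = 2.2782 kW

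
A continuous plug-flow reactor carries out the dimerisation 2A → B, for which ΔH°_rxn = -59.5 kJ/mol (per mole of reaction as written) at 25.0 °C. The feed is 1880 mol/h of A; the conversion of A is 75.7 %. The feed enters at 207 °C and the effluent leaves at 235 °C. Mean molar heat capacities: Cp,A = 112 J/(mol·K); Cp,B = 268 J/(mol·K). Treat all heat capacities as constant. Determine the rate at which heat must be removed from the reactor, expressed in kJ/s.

Q_out = 8.30 kJ/s

Extent of reaction ξ = 0.757 × 1880 / 2 = 711.58 mol/h
Reaction term: ξ·ΔH°_rxn = 711.58 × -59.5 = -42339 kJ/h
Sensible, feed 207→25 °C: -38322 kJ/h
Outlet flows (mol/h): A 456.84, B 711.58
Sensible, products 25→235 °C: 50793 kJ/h
Q = ΔH = -29868 kJ/h = -8.2968 kW
Heat removed = 8.2968 kJ/s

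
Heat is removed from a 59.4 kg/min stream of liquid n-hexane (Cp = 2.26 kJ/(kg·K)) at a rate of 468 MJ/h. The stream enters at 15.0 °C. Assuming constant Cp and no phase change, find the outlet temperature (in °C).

T_out = -43.1 °C

Q = 468 MJ/h = 7800 kJ/min
ΔT = Q/(ṁ·Cp) = 7800/(59.4×2.26) = 58.103 K
T_out = 15.0 − 58.103 = -43.103 °C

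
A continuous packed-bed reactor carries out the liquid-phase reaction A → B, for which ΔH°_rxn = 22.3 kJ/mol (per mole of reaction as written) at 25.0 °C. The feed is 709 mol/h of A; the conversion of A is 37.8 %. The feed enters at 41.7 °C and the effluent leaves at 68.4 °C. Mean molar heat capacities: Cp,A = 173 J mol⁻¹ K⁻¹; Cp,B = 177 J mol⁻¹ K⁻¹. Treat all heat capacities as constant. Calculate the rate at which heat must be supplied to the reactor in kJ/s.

Extent of reaction ξ = 0.378 × 709 = 268 mol/h
Reaction term: ξ·ΔH°_rxn = 268 × 22.3 = 5976.4 kJ/h
Sensible, feed 41.7→25 °C: -2048.4 kJ/h
Outlet flows (mol/h): A 441, B 268
Sensible, products 25→68.4 °C: 5369.8 kJ/h
Q = ΔH = 9297.9 kJ/h = 2.5828 kW
Heat supplied = 2.5828 kJ/s

Q_in = 2.58 kJ/s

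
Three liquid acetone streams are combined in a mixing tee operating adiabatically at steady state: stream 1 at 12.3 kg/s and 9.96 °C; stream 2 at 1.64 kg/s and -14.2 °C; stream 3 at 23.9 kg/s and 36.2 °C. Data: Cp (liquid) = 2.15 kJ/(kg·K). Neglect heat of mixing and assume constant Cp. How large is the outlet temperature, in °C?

Energy balance with Q = 0: Σ ṁᵢCp,ᵢ(T_out − Tᵢ) = 0
T_out = Σ ṁᵢCp,ᵢTᵢ / Σ ṁᵢCp,ᵢ
      = 2073.5 / 81.356 = 25.486 °C

T_out = 25.5 °C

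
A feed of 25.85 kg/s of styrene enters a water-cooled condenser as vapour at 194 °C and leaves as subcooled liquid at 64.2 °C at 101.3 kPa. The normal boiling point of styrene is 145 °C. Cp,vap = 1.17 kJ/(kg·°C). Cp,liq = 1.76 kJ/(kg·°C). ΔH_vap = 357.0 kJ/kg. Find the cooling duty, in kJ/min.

vapour 194→145 °C: -57.33 kJ/kg
condensation at 145 °C: -357 kJ/kg
liquid 145→64.2 °C: -142.21 kJ/kg
Δh = -57.33 + -357 + -142.21 = -556.54 kJ/kg
Q = ṁ·Δh = 25.85 kg/s × -556.54 kJ/kg = -14387 kJ/s
|Q| = 14387 kW = 863190 kJ/min

Q_c = 863000 kJ/min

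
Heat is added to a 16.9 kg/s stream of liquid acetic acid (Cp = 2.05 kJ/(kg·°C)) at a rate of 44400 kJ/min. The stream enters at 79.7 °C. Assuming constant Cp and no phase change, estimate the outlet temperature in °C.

Q = 44400 kJ/min = 740 kJ/s
ΔT = Q/(ṁ·Cp) = 740/(16.9×2.05) = 21.36 K
T_out = 79.7 + 21.36 = 101.06 °C

T_out = 101 °C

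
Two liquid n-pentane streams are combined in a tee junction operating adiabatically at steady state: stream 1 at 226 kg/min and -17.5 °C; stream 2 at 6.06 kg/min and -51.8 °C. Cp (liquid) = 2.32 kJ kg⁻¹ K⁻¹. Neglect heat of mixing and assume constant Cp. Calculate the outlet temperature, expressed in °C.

No heat crosses the boundary, so H_out = H_in.
T_out = Σ ṁᵢCp,ᵢTᵢ / Σ ṁᵢCp,ᵢ
      = -9903.9 / 538.38 = -18.396 °C

T_out = -18.4 °C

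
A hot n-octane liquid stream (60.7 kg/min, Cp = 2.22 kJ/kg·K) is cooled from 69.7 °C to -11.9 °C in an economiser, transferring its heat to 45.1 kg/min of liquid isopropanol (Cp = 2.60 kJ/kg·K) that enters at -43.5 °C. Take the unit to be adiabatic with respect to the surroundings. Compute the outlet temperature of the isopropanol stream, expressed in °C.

T_c,out = 50.3 °C

Heat released by hot stream: Q = 60.7 × 2.22 × (69.7 − -11.9) = 10996 kJ/min
Energy balance on cold side (adiabatic exchanger): Q = ṁ_c·Cp_c·(T_c,out − T_c,in)
T_c,out = -43.5 + 10996/(45.1 × 2.60) = 50.274 °C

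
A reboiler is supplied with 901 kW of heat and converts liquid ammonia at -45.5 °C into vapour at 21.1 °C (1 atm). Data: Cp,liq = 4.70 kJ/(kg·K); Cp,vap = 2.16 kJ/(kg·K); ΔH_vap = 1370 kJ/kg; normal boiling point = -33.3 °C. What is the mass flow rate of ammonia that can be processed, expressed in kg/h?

ṁ = 2100 kg/h

Δh = 4.70×(-33.3−-45.5) + 1370 + 2.16×(21.1−-33.3) = 1544.8 kJ/kg
Q = 901 kW = 901 kJ/s = 3.2436e+06 kJ/h
ṁ = Q/Δh = 3.2436e+06 / 1544.8 = 2099.6 kg/h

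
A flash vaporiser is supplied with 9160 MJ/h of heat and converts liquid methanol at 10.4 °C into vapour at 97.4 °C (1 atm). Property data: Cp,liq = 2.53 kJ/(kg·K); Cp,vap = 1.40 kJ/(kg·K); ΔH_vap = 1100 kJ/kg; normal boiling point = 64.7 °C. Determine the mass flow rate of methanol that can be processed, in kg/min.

ṁ = 119 kg/min

Δh = 2.53×(64.7−10.4) + 1100 + 1.40×(97.4−64.7) = 1283.2 kJ/kg
Q = 9160 MJ/h = 2544.4 kJ/s = 152670 kJ/min
ṁ = Q/Δh = 152670 / 1283.2 = 118.98 kg/min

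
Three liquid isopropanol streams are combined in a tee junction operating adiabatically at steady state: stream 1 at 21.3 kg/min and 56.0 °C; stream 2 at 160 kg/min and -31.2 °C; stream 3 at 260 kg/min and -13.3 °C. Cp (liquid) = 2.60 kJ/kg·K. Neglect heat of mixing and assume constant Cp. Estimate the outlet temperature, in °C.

Adiabatic, steady state ⇒ Σ ṁᵢCp,ᵢ(T_out − Tᵢ) = 0
T_out = Σ ṁᵢCp,ᵢTᵢ / Σ ṁᵢCp,ᵢ
      = -18869 / 1147.4 = -16.445 °C

T_out = -16.4 °C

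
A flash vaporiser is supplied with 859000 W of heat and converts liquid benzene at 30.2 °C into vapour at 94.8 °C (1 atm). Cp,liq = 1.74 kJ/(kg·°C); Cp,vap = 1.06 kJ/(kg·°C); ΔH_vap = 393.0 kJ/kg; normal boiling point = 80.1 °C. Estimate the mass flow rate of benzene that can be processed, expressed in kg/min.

Δh = 1.74×(80.1−30.2) + 393.0 + 1.06×(94.8−80.1) = 495.41 kJ/kg
Q = 859000 W = 859 kJ/s = 51540 kJ/min
ṁ = Q/Δh = 51540 / 495.41 = 104.04 kg/min

ṁ = 104 kg/min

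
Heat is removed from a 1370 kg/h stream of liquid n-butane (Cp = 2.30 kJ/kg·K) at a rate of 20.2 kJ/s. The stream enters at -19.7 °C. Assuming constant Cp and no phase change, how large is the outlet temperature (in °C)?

Q = 20.2 kJ/s = 72720 kJ/h
ΔT = Q/(ṁ·Cp) = 72720/(1370×2.30) = 23.078 K
T_out = -19.7 − 23.078 = -42.778 °C

T_out = -42.8 °C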